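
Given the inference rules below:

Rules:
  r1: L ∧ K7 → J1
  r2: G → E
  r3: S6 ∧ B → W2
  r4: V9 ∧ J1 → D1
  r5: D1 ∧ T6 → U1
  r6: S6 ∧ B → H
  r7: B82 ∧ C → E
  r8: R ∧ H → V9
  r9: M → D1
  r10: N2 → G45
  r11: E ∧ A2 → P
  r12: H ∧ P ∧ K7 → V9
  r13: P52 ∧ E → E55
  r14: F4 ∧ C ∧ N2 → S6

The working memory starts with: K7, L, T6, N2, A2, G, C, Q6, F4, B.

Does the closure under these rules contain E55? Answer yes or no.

no

Round 1 fires r1, r2, r10, r14, giving J1, E, G45, S6.
Round 2 fires r3, r6, r11, giving W2, H, P.
Round 3 fires r12, giving V9.
Round 4 fires r4, giving D1.
Round 5 fires r5, giving U1.
Fixed point reached. E55 is concluded only by r13; r13 needs P52 (never derived).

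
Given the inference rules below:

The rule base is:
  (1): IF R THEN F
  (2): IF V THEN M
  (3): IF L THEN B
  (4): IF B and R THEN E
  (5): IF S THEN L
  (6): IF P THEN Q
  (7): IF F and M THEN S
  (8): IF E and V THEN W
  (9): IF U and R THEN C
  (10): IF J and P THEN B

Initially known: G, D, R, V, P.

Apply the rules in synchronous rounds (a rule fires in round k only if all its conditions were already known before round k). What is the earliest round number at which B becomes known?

4

Round 1: (1) [IF R THEN F]; (2) [IF V THEN M]; (6) [IF P THEN Q]. New: F, M, Q.
Round 2: (7) [IF F and M THEN S]. New: S.
Round 3: (5) [IF S THEN L]. New: L.
Round 4: (3) [IF L THEN B]. New: B.
B first appears in round 4.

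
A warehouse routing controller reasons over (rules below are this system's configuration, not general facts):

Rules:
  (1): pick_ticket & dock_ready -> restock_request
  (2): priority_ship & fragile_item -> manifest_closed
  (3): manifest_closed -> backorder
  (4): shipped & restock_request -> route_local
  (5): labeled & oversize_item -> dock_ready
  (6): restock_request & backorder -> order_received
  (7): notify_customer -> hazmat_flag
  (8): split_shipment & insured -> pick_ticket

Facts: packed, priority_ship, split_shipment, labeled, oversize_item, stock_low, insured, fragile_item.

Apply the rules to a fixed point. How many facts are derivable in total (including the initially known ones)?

14

Round 1: (2) [priority_ship & fragile_item -> manifest_closed]; (5) [labeled & oversize_item -> dock_ready]; (8) [split_shipment & insured -> pick_ticket]. New: manifest_closed, dock_ready, pick_ticket.
Round 2: (1) [pick_ticket & dock_ready -> restock_request]; (3) [manifest_closed -> backorder]. New: restock_request, backorder.
Round 3: (6) [restock_request & backorder -> order_received]. New: order_received.
Closure: {backorder, dock_ready, fragile_item, insured, labeled, manifest_closed, order_received, oversize_item, packed, pick_ticket, priority_ship, restock_request, split_shipment, stock_low} — 14 facts.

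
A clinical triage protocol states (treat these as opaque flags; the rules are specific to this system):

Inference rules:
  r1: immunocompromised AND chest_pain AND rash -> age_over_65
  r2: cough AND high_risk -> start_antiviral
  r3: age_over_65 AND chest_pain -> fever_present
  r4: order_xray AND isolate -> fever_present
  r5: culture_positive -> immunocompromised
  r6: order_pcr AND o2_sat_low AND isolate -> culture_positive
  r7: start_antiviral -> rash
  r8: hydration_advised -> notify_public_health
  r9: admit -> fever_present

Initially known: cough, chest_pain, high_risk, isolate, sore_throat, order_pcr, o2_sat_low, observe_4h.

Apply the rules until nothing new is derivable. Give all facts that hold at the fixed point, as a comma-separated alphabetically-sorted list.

Round 1: r2 [cough AND high_risk -> start_antiviral]; r6 [order_pcr AND o2_sat_low AND isolate -> culture_positive]. Adds start_antiviral, culture_positive.
Round 2: r5 [culture_positive -> immunocompromised]; r7 [start_antiviral -> rash]. Adds immunocompromised, rash.
Round 3: r1 [immunocompromised AND chest_pain AND rash -> age_over_65]. Adds age_over_65.
Round 4: r3 [age_over_65 AND chest_pain -> fever_present]. Adds fever_present.

age_over_65, chest_pain, cough, culture_positive, fever_present, high_risk, immunocompromised, isolate, o2_sat_low, observe_4h, order_pcr, rash, sore_throat, start_antiviral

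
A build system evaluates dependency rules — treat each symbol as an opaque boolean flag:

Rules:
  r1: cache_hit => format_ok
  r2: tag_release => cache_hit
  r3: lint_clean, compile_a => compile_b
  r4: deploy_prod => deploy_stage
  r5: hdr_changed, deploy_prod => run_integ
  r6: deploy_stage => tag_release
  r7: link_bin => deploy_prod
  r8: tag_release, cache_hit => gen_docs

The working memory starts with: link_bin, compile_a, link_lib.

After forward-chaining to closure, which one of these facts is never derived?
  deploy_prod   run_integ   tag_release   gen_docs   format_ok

run_integ

Round 1 fires r7, giving deploy_prod.
Round 2 fires r4, giving deploy_stage.
Round 3 fires r6, giving tag_release.
Round 4 fires r2, giving cache_hit.
Round 5 fires r1, r8, giving format_ok, gen_docs.
Derived: gen_docs (round 5), deploy_prod (round 1), format_ok (round 5), tag_release (round 3). run_integ never appears in any round.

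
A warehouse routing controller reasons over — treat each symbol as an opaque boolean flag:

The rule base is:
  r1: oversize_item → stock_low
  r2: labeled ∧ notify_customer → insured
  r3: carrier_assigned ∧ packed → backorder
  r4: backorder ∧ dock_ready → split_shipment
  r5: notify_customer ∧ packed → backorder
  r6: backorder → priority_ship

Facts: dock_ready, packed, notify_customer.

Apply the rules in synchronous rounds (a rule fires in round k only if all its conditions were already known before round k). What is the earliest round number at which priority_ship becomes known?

2

Round 1: r5 [notify_customer ∧ packed → backorder]. Adds backorder.
Round 2: r4 [backorder ∧ dock_ready → split_shipment]; r6 [backorder → priority_ship]. Adds split_shipment, priority_ship.
priority_ship first appears in round 2.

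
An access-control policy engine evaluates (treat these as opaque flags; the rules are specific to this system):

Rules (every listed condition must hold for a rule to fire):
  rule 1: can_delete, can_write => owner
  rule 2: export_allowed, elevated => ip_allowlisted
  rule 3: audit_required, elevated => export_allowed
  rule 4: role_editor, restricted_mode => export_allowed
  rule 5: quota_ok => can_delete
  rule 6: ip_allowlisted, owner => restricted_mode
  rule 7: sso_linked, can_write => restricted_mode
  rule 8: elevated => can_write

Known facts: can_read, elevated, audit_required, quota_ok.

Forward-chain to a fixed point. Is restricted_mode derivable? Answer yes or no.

yes

Round 1: rule 3 [audit_required, elevated => export_allowed]; rule 5 [quota_ok => can_delete]; rule 8 [elevated => can_write]. New: export_allowed, can_delete, can_write.
Round 2: rule 1 [can_delete, can_write => owner]; rule 2 [export_allowed, elevated => ip_allowlisted]. New: owner, ip_allowlisted.
Round 3: rule 6 [ip_allowlisted, owner => restricted_mode]. New: restricted_mode.
restricted_mode appears in round 3, so it is derivable.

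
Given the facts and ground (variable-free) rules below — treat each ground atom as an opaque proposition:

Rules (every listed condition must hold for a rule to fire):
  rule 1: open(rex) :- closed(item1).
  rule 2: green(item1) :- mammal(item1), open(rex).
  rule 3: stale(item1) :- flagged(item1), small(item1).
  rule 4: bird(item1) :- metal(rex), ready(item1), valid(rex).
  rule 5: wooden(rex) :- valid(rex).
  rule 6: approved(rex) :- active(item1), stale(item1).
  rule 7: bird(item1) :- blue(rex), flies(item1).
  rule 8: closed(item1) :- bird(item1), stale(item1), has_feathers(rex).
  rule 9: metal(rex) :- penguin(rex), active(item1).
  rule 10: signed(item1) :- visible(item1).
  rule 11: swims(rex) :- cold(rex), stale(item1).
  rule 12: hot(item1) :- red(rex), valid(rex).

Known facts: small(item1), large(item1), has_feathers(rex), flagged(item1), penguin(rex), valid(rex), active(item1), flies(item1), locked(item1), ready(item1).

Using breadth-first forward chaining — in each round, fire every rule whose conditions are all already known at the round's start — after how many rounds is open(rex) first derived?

4

Round 1: rule 3 [stale(item1) :- flagged(item1), small(item1).]; rule 5 [wooden(rex) :- valid(rex).]; rule 9 [metal(rex) :- penguin(rex), active(item1).]. New: stale(item1), wooden(rex), metal(rex).
Round 2: rule 4 [bird(item1) :- metal(rex), ready(item1), valid(rex).]; rule 6 [approved(rex) :- active(item1), stale(item1).]. New: bird(item1), approved(rex).
Round 3: rule 8 [closed(item1) :- bird(item1), stale(item1), has_feathers(rex).]. New: closed(item1).
Round 4: rule 1 [open(rex) :- closed(item1).]. New: open(rex).
open(rex) first appears in round 4.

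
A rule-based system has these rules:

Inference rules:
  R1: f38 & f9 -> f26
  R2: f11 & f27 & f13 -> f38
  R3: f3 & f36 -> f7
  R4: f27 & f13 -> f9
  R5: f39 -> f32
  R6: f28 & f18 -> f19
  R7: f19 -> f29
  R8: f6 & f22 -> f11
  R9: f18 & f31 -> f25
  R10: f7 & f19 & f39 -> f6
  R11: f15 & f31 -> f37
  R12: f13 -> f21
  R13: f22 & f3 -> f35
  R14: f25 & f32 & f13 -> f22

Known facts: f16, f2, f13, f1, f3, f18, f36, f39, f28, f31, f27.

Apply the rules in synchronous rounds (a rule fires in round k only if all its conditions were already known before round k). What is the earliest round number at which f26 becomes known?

Round 1: R3 [f3 & f36 -> f7]; R4 [f27 & f13 -> f9]; R5 [f39 -> f32]; R6 [f28 & f18 -> f19]; R9 [f18 & f31 -> f25]; R12 [f13 -> f21]. Adds f7, f9, f32, f19, f25, f21.
Round 2: R7 [f19 -> f29]; R10 [f7 & f19 & f39 -> f6]; R14 [f25 & f32 & f13 -> f22]. Adds f29, f6, f22.
Round 3: R8 [f6 & f22 -> f11]; R13 [f22 & f3 -> f35]. Adds f11, f35.
Round 4: R2 [f11 & f27 & f13 -> f38]. Adds f38.
Round 5: R1 [f38 & f9 -> f26]. Adds f26.
f26 first appears in round 5.

5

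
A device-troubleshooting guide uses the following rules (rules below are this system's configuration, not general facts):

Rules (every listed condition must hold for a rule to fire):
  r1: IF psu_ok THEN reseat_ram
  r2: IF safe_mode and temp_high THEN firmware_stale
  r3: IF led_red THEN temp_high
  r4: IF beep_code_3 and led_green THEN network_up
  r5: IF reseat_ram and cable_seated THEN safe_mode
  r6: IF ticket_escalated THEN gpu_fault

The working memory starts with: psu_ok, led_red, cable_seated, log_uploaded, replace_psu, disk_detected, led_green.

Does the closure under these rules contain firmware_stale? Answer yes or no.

Round 1 — r1, r3, derive reseat_ram, temp_high.
Round 2 — r5, derive safe_mode.
Round 3 — r2, derive firmware_stale.
firmware_stale appears in round 3, so it is derivable.

yes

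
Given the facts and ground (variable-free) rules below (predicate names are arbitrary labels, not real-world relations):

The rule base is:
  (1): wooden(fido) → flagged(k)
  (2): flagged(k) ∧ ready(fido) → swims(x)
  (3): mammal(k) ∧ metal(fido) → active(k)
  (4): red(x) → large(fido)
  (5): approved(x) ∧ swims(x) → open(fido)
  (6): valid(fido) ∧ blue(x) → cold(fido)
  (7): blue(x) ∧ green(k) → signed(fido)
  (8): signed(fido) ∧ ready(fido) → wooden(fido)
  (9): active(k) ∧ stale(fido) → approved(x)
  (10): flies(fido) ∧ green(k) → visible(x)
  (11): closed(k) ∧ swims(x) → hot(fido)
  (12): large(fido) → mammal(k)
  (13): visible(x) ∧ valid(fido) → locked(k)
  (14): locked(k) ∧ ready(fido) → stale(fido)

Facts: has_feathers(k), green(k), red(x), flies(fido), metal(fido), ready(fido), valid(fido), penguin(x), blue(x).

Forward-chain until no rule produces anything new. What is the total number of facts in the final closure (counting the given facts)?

22

Round 1: (4) [red(x) → large(fido)]; (6) [valid(fido) ∧ blue(x) → cold(fido)]; (7) [blue(x) ∧ green(k) → signed(fido)]; (10) [flies(fido) ∧ green(k) → visible(x)]. Adds large(fido), cold(fido), signed(fido), visible(x).
Round 2: (8) [signed(fido) ∧ ready(fido) → wooden(fido)]; (12) [large(fido) → mammal(k)]; (13) [visible(x) ∧ valid(fido) → locked(k)]. Adds wooden(fido), mammal(k), locked(k).
Round 3: (1) [wooden(fido) → flagged(k)]; (3) [mammal(k) ∧ metal(fido) → active(k)]; (14) [locked(k) ∧ ready(fido) → stale(fido)]. Adds flagged(k), active(k), stale(fido).
Round 4: (2) [flagged(k) ∧ ready(fido) → swims(x)]; (9) [active(k) ∧ stale(fido) → approved(x)]. Adds swims(x), approved(x).
Round 5: (5) [approved(x) ∧ swims(x) → open(fido)]. Adds open(fido).
Closure: {active(k), approved(x), blue(x), cold(fido), flagged(k), flies(fido), green(k), has_feathers(k), large(fido), locked(k), mammal(k), metal(fido), open(fido), penguin(x), ready(fido), red(x), signed(fido), stale(fido), swims(x), valid(fido), visible(x), wooden(fido)} — 22 facts.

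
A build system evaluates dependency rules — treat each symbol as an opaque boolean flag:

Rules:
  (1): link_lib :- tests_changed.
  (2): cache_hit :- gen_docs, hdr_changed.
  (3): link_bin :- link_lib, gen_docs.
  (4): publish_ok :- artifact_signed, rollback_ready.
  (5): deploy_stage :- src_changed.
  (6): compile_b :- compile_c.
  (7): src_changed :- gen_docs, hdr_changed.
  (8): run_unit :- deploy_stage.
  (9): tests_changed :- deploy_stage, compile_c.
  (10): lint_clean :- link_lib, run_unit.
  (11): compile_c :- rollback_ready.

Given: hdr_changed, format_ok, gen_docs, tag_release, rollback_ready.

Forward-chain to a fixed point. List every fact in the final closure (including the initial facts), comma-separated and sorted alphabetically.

[1] (2) [cache_hit :- gen_docs, hdr_changed.]; (7) [src_changed :- gen_docs, hdr_changed.]; (11) [compile_c :- rollback_ready.]. ⇒ new: cache_hit, src_changed, compile_c.
[2] (5) [deploy_stage :- src_changed.]; (6) [compile_b :- compile_c.]. ⇒ new: deploy_stage, compile_b.
[3] (8) [run_unit :- deploy_stage.]; (9) [tests_changed :- deploy_stage, compile_c.]. ⇒ new: run_unit, tests_changed.
[4] (1) [link_lib :- tests_changed.]. ⇒ new: link_lib.
[5] (3) [link_bin :- link_lib, gen_docs.]; (10) [lint_clean :- link_lib, run_unit.]. ⇒ new: link_bin, lint_clean.

cache_hit, compile_b, compile_c, deploy_stage, format_ok, gen_docs, hdr_changed, link_bin, link_lib, lint_clean, rollback_ready, run_unit, src_changed, tag_release, tests_changed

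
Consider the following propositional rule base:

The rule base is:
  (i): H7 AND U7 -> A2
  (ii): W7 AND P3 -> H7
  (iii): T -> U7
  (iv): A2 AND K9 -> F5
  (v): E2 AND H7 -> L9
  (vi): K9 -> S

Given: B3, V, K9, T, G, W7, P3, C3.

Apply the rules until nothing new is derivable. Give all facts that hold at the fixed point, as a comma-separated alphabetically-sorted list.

A2, B3, C3, F5, G, H7, K9, P3, S, T, U7, V, W7

Round 1 — (ii), (iii), (vi), derive H7, U7, S.
Round 2 — (i), derive A2.
Round 3 — (iv), derive F5.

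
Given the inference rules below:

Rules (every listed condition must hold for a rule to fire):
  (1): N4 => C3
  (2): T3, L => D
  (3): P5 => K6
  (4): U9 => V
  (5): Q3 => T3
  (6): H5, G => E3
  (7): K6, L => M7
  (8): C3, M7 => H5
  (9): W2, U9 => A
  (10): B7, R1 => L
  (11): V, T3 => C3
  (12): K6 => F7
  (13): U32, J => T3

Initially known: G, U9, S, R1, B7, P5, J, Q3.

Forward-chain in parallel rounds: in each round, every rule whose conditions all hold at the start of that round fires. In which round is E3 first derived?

4

Round 1 fires (3), (4), (5), (10), giving K6, V, T3, L.
Round 2 fires (2), (7), (11), (12), giving D, M7, C3, F7.
Round 3 fires (8), giving H5.
Round 4 fires (6), giving E3.
E3 first appears in round 4.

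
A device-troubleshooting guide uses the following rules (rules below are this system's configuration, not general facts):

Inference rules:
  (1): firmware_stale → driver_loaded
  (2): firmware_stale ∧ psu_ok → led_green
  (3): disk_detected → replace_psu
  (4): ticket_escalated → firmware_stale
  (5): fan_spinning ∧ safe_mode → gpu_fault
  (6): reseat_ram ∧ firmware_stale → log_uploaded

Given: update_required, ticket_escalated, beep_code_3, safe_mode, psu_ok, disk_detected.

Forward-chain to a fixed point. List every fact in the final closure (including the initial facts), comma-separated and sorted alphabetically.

Round 1: (3) [disk_detected → replace_psu]; (4) [ticket_escalated → firmware_stale]. New: replace_psu, firmware_stale.
Round 2: (1) [firmware_stale → driver_loaded]; (2) [firmware_stale ∧ psu_ok → led_green]. New: driver_loaded, led_green.

beep_code_3, disk_detected, driver_loaded, firmware_stale, led_green, psu_ok, replace_psu, safe_mode, ticket_escalated, update_required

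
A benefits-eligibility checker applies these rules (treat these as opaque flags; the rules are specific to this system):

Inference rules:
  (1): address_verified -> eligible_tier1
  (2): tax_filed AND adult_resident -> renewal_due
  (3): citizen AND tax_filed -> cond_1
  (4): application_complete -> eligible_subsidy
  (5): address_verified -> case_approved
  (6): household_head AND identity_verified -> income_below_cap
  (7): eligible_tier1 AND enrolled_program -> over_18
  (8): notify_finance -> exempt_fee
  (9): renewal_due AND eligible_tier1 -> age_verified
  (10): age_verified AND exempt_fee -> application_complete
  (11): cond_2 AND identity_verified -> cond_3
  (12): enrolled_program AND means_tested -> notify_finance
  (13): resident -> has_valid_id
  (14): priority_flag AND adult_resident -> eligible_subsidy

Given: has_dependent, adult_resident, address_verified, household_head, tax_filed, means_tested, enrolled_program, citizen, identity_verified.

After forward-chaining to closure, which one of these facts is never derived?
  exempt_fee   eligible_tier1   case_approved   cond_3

[1] (1) [address_verified -> eligible_tier1]; (2) [tax_filed AND adult_resident -> renewal_due]; (3) [citizen AND tax_filed -> cond_1]; (5) [address_verified -> case_approved]; (6) [household_head AND identity_verified -> income_below_cap]; (12) [enrolled_program AND means_tested -> notify_finance]. ⇒ new: eligible_tier1, renewal_due, cond_1, case_approved, income_below_cap, notify_finance.
[2] (7) [eligible_tier1 AND enrolled_program -> over_18]; (8) [notify_finance -> exempt_fee]; (9) [renewal_due AND eligible_tier1 -> age_verified]. ⇒ new: over_18, exempt_fee, age_verified.
[3] (10) [age_verified AND exempt_fee -> application_complete]. ⇒ new: application_complete.
[4] (4) [application_complete -> eligible_subsidy]. ⇒ new: eligible_subsidy.
Derived: exempt_fee (round 2), eligible_tier1 (round 1), case_approved (round 1). cond_3 never appears in any round.

cond_3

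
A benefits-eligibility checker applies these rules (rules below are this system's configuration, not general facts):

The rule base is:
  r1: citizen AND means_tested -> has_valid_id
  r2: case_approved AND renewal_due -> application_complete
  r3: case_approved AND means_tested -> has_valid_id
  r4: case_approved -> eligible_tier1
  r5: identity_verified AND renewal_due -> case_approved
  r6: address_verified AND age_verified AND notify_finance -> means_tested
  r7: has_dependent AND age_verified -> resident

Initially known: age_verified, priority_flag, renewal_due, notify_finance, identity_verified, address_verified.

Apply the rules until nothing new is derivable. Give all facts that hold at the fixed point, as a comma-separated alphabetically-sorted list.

address_verified, age_verified, application_complete, case_approved, eligible_tier1, has_valid_id, identity_verified, means_tested, notify_finance, priority_flag, renewal_due

Round 1 — r5, r6, derive case_approved, means_tested.
Round 2 — r2, r3, r4, derive application_complete, has_valid_id, eligible_tier1.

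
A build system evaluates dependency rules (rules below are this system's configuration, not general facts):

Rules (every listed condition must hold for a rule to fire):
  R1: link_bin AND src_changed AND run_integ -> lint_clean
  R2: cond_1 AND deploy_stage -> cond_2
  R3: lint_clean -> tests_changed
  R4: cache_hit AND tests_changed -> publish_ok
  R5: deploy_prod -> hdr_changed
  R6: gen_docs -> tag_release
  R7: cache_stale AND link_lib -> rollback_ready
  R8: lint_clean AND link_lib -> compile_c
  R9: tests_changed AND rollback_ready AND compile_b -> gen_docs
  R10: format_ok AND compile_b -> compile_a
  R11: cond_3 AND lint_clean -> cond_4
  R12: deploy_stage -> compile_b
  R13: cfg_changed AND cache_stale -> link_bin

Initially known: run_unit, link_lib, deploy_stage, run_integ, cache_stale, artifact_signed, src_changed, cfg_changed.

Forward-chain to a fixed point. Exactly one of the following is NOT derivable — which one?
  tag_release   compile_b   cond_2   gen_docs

cond_2

Round 1 fires R7, R12, R13, giving rollback_ready, compile_b, link_bin.
Round 2 fires R1, giving lint_clean.
Round 3 fires R3, R8, giving tests_changed, compile_c.
Round 4 fires R9, giving gen_docs.
Round 5 fires R6, giving tag_release.
Derived: tag_release (round 5), compile_b (round 1), gen_docs (round 4). cond_2 never appears in any round.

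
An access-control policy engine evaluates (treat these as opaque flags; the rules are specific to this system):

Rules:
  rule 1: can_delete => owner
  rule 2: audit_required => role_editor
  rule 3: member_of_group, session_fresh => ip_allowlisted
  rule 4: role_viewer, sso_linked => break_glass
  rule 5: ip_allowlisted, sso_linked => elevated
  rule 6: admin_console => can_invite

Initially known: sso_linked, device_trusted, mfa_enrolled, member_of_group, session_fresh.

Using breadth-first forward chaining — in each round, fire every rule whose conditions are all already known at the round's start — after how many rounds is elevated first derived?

Round 1 — rule 3, derive ip_allowlisted.
Round 2 — rule 5, derive elevated.
elevated first appears in round 2.

2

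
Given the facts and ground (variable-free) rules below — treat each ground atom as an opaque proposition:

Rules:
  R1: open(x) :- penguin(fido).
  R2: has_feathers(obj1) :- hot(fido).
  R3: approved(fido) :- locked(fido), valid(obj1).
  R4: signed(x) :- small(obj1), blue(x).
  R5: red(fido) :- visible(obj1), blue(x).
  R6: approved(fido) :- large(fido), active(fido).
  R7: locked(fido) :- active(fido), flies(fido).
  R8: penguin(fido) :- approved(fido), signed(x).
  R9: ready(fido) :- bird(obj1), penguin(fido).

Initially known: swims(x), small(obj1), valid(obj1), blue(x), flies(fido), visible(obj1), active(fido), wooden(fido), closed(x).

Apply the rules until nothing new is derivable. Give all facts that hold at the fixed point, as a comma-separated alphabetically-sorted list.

active(fido), approved(fido), blue(x), closed(x), flies(fido), locked(fido), open(x), penguin(fido), red(fido), signed(x), small(obj1), swims(x), valid(obj1), visible(obj1), wooden(fido)

[1] R4 [signed(x) :- small(obj1), blue(x).]; R5 [red(fido) :- visible(obj1), blue(x).]; R7 [locked(fido) :- active(fido), flies(fido).]. ⇒ new: signed(x), red(fido), locked(fido).
[2] R3 [approved(fido) :- locked(fido), valid(obj1).]. ⇒ new: approved(fido).
[3] R8 [penguin(fido) :- approved(fido), signed(x).]. ⇒ new: penguin(fido).
[4] R1 [open(x) :- penguin(fido).]. ⇒ new: open(x).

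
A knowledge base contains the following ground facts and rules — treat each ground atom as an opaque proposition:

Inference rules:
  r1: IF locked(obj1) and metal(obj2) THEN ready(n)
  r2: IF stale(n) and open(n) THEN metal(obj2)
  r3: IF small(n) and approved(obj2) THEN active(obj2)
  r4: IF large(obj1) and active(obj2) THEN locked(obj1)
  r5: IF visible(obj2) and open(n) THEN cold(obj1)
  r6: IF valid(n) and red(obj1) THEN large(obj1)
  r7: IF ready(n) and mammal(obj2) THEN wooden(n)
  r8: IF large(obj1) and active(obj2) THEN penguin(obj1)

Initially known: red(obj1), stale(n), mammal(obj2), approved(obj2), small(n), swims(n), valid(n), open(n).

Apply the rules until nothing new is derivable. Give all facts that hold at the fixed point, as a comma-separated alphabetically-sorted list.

active(obj2), approved(obj2), large(obj1), locked(obj1), mammal(obj2), metal(obj2), open(n), penguin(obj1), ready(n), red(obj1), small(n), stale(n), swims(n), valid(n), wooden(n)

Round 1: r2 [IF stale(n) and open(n) THEN metal(obj2)]; r3 [IF small(n) and approved(obj2) THEN active(obj2)]; r6 [IF valid(n) and red(obj1) THEN large(obj1)]. Adds metal(obj2), active(obj2), large(obj1).
Round 2: r4 [IF large(obj1) and active(obj2) THEN locked(obj1)]; r8 [IF large(obj1) and active(obj2) THEN penguin(obj1)]. Adds locked(obj1), penguin(obj1).
Round 3: r1 [IF locked(obj1) and metal(obj2) THEN ready(n)]. Adds ready(n).
Round 4: r7 [IF ready(n) and mammal(obj2) THEN wooden(n)]. Adds wooden(n).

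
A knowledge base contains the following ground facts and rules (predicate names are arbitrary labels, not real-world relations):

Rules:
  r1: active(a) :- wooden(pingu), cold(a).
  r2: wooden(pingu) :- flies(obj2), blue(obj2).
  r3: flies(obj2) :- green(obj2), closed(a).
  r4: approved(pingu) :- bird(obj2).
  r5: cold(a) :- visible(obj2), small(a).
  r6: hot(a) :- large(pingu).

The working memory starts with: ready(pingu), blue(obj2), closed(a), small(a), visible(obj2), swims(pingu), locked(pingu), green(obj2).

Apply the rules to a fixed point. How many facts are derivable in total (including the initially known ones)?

12

[1] r3 [flies(obj2) :- green(obj2), closed(a).]; r5 [cold(a) :- visible(obj2), small(a).]. ⇒ new: flies(obj2), cold(a).
[2] r2 [wooden(pingu) :- flies(obj2), blue(obj2).]. ⇒ new: wooden(pingu).
[3] r1 [active(a) :- wooden(pingu), cold(a).]. ⇒ new: active(a).
Closure: {active(a), blue(obj2), closed(a), cold(a), flies(obj2), green(obj2), locked(pingu), ready(pingu), small(a), swims(pingu), visible(obj2), wooden(pingu)} — 12 facts.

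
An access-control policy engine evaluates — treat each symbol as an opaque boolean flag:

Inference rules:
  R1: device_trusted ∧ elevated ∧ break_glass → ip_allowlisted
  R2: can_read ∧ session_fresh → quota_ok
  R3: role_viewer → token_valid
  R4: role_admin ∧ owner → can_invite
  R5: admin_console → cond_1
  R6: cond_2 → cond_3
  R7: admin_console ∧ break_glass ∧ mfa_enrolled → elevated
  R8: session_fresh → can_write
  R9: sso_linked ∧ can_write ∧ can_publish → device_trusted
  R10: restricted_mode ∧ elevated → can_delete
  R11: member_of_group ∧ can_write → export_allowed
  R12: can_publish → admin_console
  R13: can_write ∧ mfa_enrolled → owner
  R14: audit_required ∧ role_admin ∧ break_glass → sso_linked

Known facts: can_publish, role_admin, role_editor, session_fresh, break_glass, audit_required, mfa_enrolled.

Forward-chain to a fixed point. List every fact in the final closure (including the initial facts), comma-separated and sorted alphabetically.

admin_console, audit_required, break_glass, can_invite, can_publish, can_write, cond_1, device_trusted, elevated, ip_allowlisted, mfa_enrolled, owner, role_admin, role_editor, session_fresh, sso_linked

Round 1: R8 [session_fresh → can_write]; R12 [can_publish → admin_console]; R14 [audit_required ∧ role_admin ∧ break_glass → sso_linked]. Adds can_write, admin_console, sso_linked.
Round 2: R5 [admin_console → cond_1]; R7 [admin_console ∧ break_glass ∧ mfa_enrolled → elevated]; R9 [sso_linked ∧ can_write ∧ can_publish → device_trusted]; R13 [can_write ∧ mfa_enrolled → owner]. Adds cond_1, elevated, device_trusted, owner.
Round 3: R1 [device_trusted ∧ elevated ∧ break_glass → ip_allowlisted]; R4 [role_admin ∧ owner → can_invite]. Adds ip_allowlisted, can_invite.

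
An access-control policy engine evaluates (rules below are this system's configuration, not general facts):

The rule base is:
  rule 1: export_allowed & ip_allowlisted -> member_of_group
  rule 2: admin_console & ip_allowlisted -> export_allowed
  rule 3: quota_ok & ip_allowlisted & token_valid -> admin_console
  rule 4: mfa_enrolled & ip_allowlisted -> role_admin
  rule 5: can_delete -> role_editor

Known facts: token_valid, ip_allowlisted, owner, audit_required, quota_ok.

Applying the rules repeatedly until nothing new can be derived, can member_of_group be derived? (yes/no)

[1] rule 3 [quota_ok & ip_allowlisted & token_valid -> admin_console]. ⇒ new: admin_console.
[2] rule 2 [admin_console & ip_allowlisted -> export_allowed]. ⇒ new: export_allowed.
[3] rule 1 [export_allowed & ip_allowlisted -> member_of_group]. ⇒ new: member_of_group.
member_of_group appears in round 3, so it is derivable.

yes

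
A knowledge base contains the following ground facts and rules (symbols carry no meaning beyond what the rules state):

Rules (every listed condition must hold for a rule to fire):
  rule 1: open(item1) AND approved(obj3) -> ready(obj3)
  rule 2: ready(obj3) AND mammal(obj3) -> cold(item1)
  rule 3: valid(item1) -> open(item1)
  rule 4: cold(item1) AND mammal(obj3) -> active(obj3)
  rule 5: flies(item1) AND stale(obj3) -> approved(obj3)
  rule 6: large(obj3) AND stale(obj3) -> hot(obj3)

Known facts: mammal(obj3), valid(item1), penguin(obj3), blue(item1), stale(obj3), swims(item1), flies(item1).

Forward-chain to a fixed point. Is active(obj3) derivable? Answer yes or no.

Round 1 fires rule 3, rule 5, giving open(item1), approved(obj3).
Round 2 fires rule 1, giving ready(obj3).
Round 3 fires rule 2, giving cold(item1).
Round 4 fires rule 4, giving active(obj3).
active(obj3) appears in round 4, so it is derivable.

yes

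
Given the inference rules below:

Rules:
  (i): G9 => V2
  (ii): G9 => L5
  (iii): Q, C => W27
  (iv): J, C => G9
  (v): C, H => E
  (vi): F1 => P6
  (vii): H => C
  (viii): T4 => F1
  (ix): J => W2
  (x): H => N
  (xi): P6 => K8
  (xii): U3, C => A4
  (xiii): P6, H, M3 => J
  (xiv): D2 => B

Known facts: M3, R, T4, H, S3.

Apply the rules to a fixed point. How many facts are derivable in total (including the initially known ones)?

Round 1 fires (vii), (viii), (x), giving C, F1, N.
Round 2 fires (v), (vi), giving E, P6.
Round 3 fires (xi), (xiii), giving K8, J.
Round 4 fires (iv), (ix), giving G9, W2.
Round 5 fires (i), (ii), giving V2, L5.
Closure: {C, E, F1, G9, H, J, K8, L5, M3, N, P6, R, S3, T4, V2, W2} — 16 facts.

16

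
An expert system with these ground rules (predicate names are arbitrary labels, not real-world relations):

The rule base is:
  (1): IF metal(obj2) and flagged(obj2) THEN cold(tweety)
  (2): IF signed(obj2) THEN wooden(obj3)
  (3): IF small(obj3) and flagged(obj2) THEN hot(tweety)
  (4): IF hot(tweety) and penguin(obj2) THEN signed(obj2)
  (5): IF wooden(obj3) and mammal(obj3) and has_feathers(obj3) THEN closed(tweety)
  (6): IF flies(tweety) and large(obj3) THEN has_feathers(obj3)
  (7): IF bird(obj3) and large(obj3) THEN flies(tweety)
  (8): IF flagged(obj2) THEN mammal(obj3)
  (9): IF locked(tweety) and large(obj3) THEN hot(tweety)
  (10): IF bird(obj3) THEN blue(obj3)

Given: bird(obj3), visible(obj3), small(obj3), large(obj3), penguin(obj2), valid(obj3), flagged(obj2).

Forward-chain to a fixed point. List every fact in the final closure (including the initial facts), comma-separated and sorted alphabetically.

Round 1 — (3), (7), (8), (10), derive hot(tweety), flies(tweety), mammal(obj3), blue(obj3).
Round 2 — (4), (6), derive signed(obj2), has_feathers(obj3).
Round 3 — (2), derive wooden(obj3).
Round 4 — (5), derive closed(tweety).

bird(obj3), blue(obj3), closed(tweety), flagged(obj2), flies(tweety), has_feathers(obj3), hot(tweety), large(obj3), mammal(obj3), penguin(obj2), signed(obj2), small(obj3), valid(obj3), visible(obj3), wooden(obj3)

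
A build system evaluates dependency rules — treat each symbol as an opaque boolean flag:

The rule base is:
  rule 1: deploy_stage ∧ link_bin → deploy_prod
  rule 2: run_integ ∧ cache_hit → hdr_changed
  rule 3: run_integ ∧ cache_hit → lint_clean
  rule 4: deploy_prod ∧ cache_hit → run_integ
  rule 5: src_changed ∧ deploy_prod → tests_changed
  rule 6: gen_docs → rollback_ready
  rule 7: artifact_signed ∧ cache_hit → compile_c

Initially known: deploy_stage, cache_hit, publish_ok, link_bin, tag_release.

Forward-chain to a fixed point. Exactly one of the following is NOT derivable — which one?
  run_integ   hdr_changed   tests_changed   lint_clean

[1] rule 1 [deploy_stage ∧ link_bin → deploy_prod]. ⇒ new: deploy_prod.
[2] rule 4 [deploy_prod ∧ cache_hit → run_integ]. ⇒ new: run_integ.
[3] rule 2 [run_integ ∧ cache_hit → hdr_changed]; rule 3 [run_integ ∧ cache_hit → lint_clean]. ⇒ new: hdr_changed, lint_clean.
Derived: run_integ (round 2), hdr_changed (round 3), lint_clean (round 3). tests_changed never appears in any round.

tests_changed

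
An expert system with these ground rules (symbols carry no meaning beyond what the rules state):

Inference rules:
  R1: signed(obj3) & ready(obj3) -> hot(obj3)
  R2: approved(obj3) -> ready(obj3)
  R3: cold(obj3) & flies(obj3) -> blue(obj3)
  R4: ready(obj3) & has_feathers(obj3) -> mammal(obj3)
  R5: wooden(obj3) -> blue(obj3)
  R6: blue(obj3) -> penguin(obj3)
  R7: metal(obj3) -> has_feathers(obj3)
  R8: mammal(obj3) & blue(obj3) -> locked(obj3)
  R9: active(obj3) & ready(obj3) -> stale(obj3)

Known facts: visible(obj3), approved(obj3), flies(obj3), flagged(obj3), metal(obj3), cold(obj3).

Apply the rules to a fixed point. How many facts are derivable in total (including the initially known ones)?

Round 1: R2 [approved(obj3) -> ready(obj3)]; R3 [cold(obj3) & flies(obj3) -> blue(obj3)]; R7 [metal(obj3) -> has_feathers(obj3)]. Adds ready(obj3), blue(obj3), has_feathers(obj3).
Round 2: R4 [ready(obj3) & has_feathers(obj3) -> mammal(obj3)]; R6 [blue(obj3) -> penguin(obj3)]. Adds mammal(obj3), penguin(obj3).
Round 3: R8 [mammal(obj3) & blue(obj3) -> locked(obj3)]. Adds locked(obj3).
Closure: {approved(obj3), blue(obj3), cold(obj3), flagged(obj3), flies(obj3), has_feathers(obj3), locked(obj3), mammal(obj3), metal(obj3), penguin(obj3), ready(obj3), visible(obj3)} — 12 facts.

12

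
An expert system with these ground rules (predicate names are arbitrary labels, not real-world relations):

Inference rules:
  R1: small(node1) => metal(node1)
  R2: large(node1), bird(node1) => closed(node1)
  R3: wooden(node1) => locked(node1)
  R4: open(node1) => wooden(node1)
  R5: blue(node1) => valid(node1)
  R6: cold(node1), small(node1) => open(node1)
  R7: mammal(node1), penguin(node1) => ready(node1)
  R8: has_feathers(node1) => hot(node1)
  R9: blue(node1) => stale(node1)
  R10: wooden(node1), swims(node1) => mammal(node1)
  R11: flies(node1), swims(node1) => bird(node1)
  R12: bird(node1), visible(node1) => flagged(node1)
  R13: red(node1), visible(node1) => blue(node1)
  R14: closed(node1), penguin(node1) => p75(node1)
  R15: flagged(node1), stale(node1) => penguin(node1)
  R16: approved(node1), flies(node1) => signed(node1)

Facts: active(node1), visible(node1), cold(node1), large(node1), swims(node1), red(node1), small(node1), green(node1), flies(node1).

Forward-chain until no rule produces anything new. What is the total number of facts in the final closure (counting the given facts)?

23

Round 1: R1 [small(node1) => metal(node1)]; R6 [cold(node1), small(node1) => open(node1)]; R11 [flies(node1), swims(node1) => bird(node1)]; R13 [red(node1), visible(node1) => blue(node1)]. New: metal(node1), open(node1), bird(node1), blue(node1).
Round 2: R2 [large(node1), bird(node1) => closed(node1)]; R4 [open(node1) => wooden(node1)]; R5 [blue(node1) => valid(node1)]; R9 [blue(node1) => stale(node1)]; R12 [bird(node1), visible(node1) => flagged(node1)]. New: closed(node1), wooden(node1), valid(node1), stale(node1), flagged(node1).
Round 3: R3 [wooden(node1) => locked(node1)]; R10 [wooden(node1), swims(node1) => mammal(node1)]; R15 [flagged(node1), stale(node1) => penguin(node1)]. New: locked(node1), mammal(node1), penguin(node1).
Round 4: R7 [mammal(node1), penguin(node1) => ready(node1)]; R14 [closed(node1), penguin(node1) => p75(node1)]. New: ready(node1), p75(node1).
Closure: {active(node1), bird(node1), blue(node1), closed(node1), cold(node1), flagged(node1), flies(node1), green(node1), large(node1), locked(node1), mammal(node1), metal(node1), open(node1), p75(node1), penguin(node1), ready(node1), red(node1), small(node1), stale(node1), swims(node1), valid(node1), visible(node1), wooden(node1)} — 23 facts.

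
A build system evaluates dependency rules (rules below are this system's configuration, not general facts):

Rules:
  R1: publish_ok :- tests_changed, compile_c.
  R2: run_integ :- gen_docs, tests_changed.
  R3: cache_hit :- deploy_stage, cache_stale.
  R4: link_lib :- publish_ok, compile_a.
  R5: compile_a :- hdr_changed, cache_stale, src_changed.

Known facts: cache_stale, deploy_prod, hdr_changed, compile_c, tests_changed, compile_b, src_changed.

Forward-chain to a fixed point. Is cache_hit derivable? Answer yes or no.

Round 1 — R1, R5, derive publish_ok, compile_a.
Round 2 — R4, derive link_lib.
Fixed point reached. cache_hit is concluded only by R3; R3 needs deploy_stage (never derived).

no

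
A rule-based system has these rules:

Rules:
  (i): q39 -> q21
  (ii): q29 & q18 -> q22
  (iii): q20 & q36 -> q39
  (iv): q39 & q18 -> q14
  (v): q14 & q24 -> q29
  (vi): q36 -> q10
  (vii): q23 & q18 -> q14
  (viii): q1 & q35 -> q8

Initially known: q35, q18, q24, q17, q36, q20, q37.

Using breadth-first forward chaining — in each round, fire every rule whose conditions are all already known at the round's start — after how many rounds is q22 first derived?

4

Round 1: (iii) [q20 & q36 -> q39]; (vi) [q36 -> q10]. New: q39, q10.
Round 2: (i) [q39 -> q21]; (iv) [q39 & q18 -> q14]. New: q21, q14.
Round 3: (v) [q14 & q24 -> q29]. New: q29.
Round 4: (ii) [q29 & q18 -> q22]. New: q22.
q22 first appears in round 4.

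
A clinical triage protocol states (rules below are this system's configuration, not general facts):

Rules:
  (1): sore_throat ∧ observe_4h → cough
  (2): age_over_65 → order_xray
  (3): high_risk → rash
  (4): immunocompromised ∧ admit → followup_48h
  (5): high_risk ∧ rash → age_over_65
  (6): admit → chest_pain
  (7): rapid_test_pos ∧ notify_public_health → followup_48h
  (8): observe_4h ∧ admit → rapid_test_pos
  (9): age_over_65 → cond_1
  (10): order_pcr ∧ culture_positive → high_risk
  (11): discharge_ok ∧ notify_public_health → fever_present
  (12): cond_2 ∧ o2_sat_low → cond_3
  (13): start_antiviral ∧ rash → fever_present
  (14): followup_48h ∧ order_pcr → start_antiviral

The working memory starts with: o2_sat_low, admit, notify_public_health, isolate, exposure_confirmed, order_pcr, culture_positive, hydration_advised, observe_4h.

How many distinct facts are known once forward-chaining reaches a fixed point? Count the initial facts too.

Round 1 fires (6), (8), (10), giving chest_pain, rapid_test_pos, high_risk.
Round 2 fires (3), (7), giving rash, followup_48h.
Round 3 fires (5), (14), giving age_over_65, start_antiviral.
Round 4 fires (2), (9), (13), giving order_xray, cond_1, fever_present.
Closure: {admit, age_over_65, chest_pain, cond_1, culture_positive, exposure_confirmed, fever_present, followup_48h, high_risk, hydration_advised, isolate, notify_public_health, o2_sat_low, observe_4h, order_pcr, order_xray, rapid_test_pos, rash, start_antiviral} — 19 facts.

19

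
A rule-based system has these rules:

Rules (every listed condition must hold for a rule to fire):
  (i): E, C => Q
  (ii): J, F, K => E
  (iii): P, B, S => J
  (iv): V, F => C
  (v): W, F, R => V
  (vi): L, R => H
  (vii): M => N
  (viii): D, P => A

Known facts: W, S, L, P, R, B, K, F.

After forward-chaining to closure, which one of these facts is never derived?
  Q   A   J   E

Round 1 fires (iii), (v), (vi), giving J, V, H.
Round 2 fires (ii), (iv), giving E, C.
Round 3 fires (i), giving Q.
Derived: E (round 2), J (round 1), Q (round 3). A never appears in any round.

A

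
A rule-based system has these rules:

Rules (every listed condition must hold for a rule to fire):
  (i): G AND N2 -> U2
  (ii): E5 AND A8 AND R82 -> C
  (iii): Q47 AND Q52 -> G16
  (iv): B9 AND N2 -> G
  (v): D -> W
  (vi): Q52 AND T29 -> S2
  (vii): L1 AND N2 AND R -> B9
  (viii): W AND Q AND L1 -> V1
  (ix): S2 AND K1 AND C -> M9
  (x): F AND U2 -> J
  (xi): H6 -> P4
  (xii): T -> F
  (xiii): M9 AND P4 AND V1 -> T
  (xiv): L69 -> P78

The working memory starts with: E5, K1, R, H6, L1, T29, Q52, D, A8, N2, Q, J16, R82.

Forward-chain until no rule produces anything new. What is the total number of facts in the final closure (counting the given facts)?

Round 1 fires (ii), (v), (vi), (vii), (xi), giving C, W, S2, B9, P4.
Round 2 fires (iv), (viii), (ix), giving G, V1, M9.
Round 3 fires (i), (xiii), giving U2, T.
Round 4 fires (xii), giving F.
Round 5 fires (x), giving J.
Closure: {A8, B9, C, D, E5, F, G, H6, J, J16, K1, L1, M9, N2, P4, Q, Q52, R, R82, S2, T, T29, U2, V1, W} — 25 facts.

25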